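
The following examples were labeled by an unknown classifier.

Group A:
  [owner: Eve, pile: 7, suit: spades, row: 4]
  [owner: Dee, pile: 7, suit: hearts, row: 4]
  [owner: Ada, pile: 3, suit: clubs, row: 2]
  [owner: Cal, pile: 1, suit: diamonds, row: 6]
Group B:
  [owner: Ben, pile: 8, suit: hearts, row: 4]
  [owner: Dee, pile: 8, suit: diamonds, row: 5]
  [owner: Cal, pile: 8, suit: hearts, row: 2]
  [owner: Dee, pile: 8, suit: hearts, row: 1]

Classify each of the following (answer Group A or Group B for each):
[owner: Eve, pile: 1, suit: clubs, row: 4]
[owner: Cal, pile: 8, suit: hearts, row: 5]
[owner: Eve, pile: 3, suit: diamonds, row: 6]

'Group A' ⟺ pile ≤ 7.
[owner: Eve, pile: 1, suit: clubs, row: 4] — pile = 1, hence Group A. [owner: Cal, pile: 8, suit: hearts, row: 5] — pile = 8, hence Group B. [owner: Eve, pile: 3, suit: diamonds, row: 6] — pile = 3, hence Group A.

Group A, Group B, Group A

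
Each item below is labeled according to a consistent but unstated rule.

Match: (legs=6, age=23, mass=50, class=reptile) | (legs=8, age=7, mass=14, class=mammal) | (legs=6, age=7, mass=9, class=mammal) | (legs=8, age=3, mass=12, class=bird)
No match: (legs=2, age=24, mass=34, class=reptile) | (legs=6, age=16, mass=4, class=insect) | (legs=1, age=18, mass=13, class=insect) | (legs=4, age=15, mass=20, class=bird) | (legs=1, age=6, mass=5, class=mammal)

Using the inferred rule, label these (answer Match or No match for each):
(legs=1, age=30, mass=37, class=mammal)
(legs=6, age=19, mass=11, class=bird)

Rule: mass ≥ 5 AND legs ≥ 6. This holds for each 'Match' example and fails for each 'No match' one.

No match, Match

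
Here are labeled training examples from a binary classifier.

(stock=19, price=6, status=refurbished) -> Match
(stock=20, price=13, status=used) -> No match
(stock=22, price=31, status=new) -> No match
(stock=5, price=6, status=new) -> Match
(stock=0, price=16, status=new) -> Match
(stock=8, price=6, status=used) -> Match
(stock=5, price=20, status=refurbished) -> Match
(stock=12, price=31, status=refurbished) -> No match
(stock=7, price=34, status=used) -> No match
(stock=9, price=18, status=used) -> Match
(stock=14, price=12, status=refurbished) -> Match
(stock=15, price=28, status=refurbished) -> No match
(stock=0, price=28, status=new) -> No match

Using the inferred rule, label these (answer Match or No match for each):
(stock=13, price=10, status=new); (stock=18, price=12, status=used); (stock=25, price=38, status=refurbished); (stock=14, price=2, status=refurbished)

The pattern is that an item is 'Match' exactly when: price ≤ 20 AND stock ≤ 19.
Match: (stock=13, price=10, status=new), since price = 10, stock = 13. Match: (stock=18, price=12, status=used), since price = 12, stock = 18. No match: (stock=25, price=38, status=refurbished), since price = 38, stock = 25. Match: (stock=14, price=2, status=refurbished), since price = 2, stock = 14.

Match, Match, No match, Match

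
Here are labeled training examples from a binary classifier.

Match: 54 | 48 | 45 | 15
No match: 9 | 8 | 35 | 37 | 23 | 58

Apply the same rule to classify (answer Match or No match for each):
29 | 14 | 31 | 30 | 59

Rule: multiple of 3 AND at least 15. This holds for each 'Match' example and fails for each 'No match' one.
29: 29 = 3·9 + 2, 29 ≥ 15, does not pass → No match.
14: 14 = 3·4 + 2, 14 < 15, does not pass → No match.
31: 31 = 3·10 + 1, 31 ≥ 15, does not pass → No match.
30: 30 = 3·10, 30 ≥ 15, fits → Match.
59: 59 = 3·19 + 2, 59 ≥ 15, does not pass → No match.

No match, No match, No match, Match, No match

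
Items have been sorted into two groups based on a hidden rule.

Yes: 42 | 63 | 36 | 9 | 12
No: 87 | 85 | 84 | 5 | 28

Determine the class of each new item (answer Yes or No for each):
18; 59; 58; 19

A rule that fits every label: multiple of 3 AND at most 63 — true of each 'Yes' example, false of each 'No' one.
18 — 18 = 3·6, 18 ≤ 63, hence Yes.
59 — 59 = 3·19 + 2, 59 ≤ 63, hence No.
58 — 58 = 3·19 + 1, 58 ≤ 63, hence No.
19 — 19 = 3·6 + 1, 19 ≤ 63, hence No.

Yes, No, No, No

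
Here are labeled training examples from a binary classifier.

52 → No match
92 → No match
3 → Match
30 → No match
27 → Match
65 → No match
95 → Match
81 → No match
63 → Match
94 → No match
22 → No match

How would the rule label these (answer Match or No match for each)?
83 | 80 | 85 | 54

Match, No match, No match, No match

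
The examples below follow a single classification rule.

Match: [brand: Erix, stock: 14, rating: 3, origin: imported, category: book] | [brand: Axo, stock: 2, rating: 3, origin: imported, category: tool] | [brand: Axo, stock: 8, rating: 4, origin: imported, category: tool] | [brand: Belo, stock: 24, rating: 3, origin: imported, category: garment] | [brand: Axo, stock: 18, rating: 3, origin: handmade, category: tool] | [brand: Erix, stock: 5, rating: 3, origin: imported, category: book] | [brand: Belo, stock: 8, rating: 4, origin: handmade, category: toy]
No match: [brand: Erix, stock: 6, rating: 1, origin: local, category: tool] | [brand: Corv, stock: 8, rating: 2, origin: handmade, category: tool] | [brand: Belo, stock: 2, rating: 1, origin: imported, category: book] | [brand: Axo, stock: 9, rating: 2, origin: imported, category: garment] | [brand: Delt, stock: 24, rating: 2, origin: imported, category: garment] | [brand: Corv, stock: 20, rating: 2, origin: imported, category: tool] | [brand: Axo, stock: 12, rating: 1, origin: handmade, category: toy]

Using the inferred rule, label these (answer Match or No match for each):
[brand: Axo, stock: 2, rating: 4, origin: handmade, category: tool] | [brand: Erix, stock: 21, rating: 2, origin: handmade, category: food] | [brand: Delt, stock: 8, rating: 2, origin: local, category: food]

The common property of the 'Match' items is: rating ≥ 3. No 'No match' item has it.
Match: [brand: Axo, stock: 2, rating: 4, origin: handmade, category: tool], since rating = 4. No match: [brand: Erix, stock: 21, rating: 2, origin: handmade, category: food], since rating = 2. No match: [brand: Delt, stock: 8, rating: 2, origin: local, category: food], since rating = 2.

Match, No match, No match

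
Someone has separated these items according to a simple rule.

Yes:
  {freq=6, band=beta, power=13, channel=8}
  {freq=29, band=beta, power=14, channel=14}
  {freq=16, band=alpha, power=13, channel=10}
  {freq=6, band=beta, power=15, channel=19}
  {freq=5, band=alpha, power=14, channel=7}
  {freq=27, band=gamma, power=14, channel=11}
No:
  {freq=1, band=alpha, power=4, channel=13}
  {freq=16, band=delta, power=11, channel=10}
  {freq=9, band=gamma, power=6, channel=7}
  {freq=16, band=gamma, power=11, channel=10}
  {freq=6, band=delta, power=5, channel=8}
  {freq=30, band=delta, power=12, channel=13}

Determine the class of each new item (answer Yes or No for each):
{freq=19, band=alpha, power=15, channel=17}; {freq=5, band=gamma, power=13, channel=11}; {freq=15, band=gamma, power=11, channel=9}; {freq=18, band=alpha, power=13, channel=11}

The pattern is that an item is 'Yes' exactly when: power ≥ 13.

Yes, Yes, No, Yes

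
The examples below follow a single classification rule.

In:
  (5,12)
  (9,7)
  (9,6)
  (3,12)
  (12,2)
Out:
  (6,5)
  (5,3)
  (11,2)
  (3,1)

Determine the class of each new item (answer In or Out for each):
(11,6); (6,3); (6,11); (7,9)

The distinguishing property — sum ≥ 14 — holds for all the 'In' cases and none of the 'Out' cases.
(11,6): 11+6 = 17 — passes, so In.
(6,3): 6+3 = 9 — doesn't match, so Out.
(6,11): 6+11 = 17 — passes, so In.
(7,9): 7+9 = 16 — passes, so In.

In, Out, In, In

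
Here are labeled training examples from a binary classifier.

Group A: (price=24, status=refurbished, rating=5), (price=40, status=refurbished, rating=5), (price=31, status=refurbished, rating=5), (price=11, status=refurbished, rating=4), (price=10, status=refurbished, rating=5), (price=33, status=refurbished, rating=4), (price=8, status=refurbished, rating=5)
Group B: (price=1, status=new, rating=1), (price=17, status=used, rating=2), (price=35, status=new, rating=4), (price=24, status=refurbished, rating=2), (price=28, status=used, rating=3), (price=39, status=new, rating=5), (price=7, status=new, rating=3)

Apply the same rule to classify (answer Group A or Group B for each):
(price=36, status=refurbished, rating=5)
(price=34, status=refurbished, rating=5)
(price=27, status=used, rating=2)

Group A, Group A, Group B

The common property of the 'Group A' items is: status is refurbished AND rating ≥ 3. No 'Group B' item has it.
(price=36, status=refurbished, rating=5) → status is refurbished, rating = 5 → Group A.
(price=34, status=refurbished, rating=5) → status is refurbished, rating = 5 → Group A.
(price=27, status=used, rating=2) → status is used, rating = 2 → Group B.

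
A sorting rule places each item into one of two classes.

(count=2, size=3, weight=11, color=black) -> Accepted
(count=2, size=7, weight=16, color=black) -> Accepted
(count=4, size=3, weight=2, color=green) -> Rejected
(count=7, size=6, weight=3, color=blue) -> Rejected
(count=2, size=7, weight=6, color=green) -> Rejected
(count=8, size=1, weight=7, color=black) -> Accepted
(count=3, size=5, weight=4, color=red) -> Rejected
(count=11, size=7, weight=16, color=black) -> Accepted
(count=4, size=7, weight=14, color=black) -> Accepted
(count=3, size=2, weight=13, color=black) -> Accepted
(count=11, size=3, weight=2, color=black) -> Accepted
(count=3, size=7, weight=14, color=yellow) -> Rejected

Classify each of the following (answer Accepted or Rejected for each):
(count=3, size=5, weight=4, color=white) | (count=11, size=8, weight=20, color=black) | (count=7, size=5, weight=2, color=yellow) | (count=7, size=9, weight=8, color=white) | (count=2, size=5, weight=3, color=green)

One predicate separates the groups cleanly: color is black.
(count=3, size=5, weight=4, color=white): color is white, does not pass → Rejected.
(count=11, size=8, weight=20, color=black): color is black, qualifies → Accepted.
(count=7, size=5, weight=2, color=yellow): color is yellow, does not pass → Rejected.
(count=7, size=9, weight=8, color=white): color is white, does not pass → Rejected.
(count=2, size=5, weight=3, color=green): color is green, does not pass → Rejected.

Rejected, Accepted, Rejected, Rejected, Rejected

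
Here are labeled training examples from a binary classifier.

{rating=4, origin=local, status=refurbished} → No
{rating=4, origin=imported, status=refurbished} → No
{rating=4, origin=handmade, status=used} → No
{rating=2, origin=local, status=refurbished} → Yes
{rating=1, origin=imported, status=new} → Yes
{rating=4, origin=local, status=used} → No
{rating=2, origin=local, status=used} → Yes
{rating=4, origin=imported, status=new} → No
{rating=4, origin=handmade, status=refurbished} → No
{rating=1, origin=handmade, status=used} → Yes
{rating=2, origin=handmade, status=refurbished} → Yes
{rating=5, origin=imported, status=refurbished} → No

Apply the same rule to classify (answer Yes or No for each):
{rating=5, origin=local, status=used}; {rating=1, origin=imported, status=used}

Every 'Yes' example satisfies: rating ≤ 2. None of the 'No' examples do.

No, Yes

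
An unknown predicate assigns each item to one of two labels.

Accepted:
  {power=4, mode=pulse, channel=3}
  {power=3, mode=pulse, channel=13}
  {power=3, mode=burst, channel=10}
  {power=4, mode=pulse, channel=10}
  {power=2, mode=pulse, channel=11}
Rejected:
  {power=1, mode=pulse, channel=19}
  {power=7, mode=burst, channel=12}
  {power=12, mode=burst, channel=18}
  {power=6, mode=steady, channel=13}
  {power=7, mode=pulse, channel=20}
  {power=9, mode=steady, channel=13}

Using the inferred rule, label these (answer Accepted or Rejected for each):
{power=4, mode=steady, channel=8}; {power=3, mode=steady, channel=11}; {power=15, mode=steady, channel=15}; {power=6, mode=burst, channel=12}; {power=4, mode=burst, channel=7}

A rule that fits every label: power ≥ 2 AND power ≤ 4 — true of each 'Accepted' example, false of each 'Rejected' one.

Accepted, Accepted, Rejected, Rejected, Accepted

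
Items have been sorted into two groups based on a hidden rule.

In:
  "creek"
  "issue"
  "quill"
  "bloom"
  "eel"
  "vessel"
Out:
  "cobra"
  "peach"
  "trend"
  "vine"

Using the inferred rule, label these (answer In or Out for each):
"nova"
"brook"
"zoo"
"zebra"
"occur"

Out, In, In, Out, In

'In' ⟺ has a double letter.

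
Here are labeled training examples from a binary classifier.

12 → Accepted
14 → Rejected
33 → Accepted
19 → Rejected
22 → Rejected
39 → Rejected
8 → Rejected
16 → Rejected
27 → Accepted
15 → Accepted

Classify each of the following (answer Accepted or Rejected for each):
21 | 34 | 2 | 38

Accepted, Rejected, Rejected, Rejected

The distinguishing property — multiple of 3 AND at most 33 — holds for all the 'Accepted' cases and none of the 'Rejected' cases.
21 — 21 = 3·7, 21 ≤ 33, hence Accepted. 34 — 34 = 3·11 + 1, 34 > 33, hence Rejected. 2 — 2 = 3·0 + 2, 2 ≤ 33, hence Rejected. 38 — 38 = 3·12 + 2, 38 > 33, hence Rejected.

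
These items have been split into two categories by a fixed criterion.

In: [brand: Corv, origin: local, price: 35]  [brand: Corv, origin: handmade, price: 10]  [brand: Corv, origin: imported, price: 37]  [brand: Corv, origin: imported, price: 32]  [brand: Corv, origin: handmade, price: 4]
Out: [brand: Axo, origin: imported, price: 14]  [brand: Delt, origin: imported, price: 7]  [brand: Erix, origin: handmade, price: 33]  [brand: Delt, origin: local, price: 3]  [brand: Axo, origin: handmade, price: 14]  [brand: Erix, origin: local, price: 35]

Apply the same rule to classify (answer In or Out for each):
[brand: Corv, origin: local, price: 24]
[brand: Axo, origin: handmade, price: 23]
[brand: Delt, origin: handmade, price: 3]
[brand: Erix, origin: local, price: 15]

Looking at the examples, the only property every 'In' case has and every 'Out' case lacks is: brand is Corv.
In: [brand: Corv, origin: local, price: 24], since brand is Corv. Out: [brand: Axo, origin: handmade, price: 23], since brand is Axo. Out: [brand: Delt, origin: handmade, price: 3], since brand is Delt. Out: [brand: Erix, origin: local, price: 15], since brand is Erix.

In, Out, Out, Out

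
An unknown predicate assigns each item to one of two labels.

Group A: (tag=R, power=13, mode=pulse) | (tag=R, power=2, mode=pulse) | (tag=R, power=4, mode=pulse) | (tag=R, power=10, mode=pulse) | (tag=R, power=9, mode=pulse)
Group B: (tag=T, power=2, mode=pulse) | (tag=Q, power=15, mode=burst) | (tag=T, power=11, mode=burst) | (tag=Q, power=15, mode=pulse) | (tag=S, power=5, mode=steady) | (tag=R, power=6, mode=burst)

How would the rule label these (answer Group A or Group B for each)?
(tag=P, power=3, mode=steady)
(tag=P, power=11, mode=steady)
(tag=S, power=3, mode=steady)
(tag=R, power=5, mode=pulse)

Rule: tag is R AND mode is pulse. This holds for each 'Group A' example and fails for each 'Group B' one.

Group B, Group B, Group B, Group A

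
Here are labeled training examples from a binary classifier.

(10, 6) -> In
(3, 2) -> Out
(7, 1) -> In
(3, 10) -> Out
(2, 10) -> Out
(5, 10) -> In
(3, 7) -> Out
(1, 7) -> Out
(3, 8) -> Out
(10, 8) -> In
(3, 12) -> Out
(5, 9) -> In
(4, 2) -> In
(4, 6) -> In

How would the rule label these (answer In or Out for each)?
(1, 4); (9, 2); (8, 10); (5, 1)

Out, In, In, In

The simplest hypothesis consistent with all the labels is: first ≥ 4.
Out: (1, 4), since first 1.
In: (9, 2), since first 9.
In: (8, 10), since first 8.
In: (5, 1), since first 5.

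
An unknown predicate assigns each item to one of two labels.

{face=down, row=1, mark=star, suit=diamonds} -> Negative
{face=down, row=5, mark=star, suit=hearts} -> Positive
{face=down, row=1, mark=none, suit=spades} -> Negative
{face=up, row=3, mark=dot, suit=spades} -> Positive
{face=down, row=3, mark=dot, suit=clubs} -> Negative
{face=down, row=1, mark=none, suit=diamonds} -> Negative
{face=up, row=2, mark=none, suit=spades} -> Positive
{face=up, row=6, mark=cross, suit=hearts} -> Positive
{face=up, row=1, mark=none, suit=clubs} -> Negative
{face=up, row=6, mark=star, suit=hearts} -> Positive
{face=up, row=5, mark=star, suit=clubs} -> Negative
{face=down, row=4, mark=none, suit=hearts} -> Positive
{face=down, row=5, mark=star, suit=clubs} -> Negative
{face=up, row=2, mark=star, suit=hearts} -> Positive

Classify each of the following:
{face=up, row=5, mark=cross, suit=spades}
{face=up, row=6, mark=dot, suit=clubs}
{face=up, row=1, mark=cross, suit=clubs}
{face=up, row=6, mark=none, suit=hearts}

Positive, Negative, Negative, Positive

The simplest hypothesis consistent with all the labels is: suit is not clubs AND row ≥ 2.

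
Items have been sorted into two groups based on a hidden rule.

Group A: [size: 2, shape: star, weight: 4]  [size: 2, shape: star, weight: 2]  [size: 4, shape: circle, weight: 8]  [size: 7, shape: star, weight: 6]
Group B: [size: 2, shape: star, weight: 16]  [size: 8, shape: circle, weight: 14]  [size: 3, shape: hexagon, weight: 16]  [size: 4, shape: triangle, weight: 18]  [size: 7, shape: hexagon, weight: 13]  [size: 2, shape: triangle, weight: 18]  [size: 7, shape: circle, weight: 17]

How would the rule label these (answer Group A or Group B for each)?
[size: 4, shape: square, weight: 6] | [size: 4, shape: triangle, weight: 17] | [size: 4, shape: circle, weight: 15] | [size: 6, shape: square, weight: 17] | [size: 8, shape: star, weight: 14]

Group A, Group B, Group B, Group B, Group B

The common property of the 'Group A' items is: weight ≤ 8. No 'Group B' item has it.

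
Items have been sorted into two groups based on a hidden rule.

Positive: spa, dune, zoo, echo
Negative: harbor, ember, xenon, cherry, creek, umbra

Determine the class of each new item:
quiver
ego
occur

The distinguishing property — length ≤ 4 — holds for all the 'Positive' cases and none of the 'Negative' cases.
quiver — length 6, hence Negative. ego — length 3, hence Positive. occur — length 5, hence Negative.

Negative, Positive, Negative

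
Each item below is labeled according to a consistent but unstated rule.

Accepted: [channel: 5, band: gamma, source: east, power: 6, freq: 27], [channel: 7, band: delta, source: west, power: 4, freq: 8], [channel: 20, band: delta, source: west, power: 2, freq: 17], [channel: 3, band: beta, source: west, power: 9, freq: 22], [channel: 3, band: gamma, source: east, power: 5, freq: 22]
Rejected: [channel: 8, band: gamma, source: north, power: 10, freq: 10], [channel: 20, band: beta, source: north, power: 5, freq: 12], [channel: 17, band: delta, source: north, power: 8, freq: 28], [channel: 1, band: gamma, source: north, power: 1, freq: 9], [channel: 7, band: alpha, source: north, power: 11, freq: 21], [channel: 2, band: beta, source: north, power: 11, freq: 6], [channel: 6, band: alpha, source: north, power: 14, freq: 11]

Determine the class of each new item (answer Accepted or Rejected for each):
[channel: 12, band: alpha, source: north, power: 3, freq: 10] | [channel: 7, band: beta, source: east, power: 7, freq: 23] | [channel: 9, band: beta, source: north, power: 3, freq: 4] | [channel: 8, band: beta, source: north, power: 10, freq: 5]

Rejected, Accepted, Rejected, Rejected

The common property of the 'Accepted' items is: source is not north. No 'Rejected' item has it.
[channel: 12, band: alpha, source: north, power: 3, freq: 10]: Rejected (source is north). [channel: 7, band: beta, source: east, power: 7, freq: 23]: Accepted (source is east). [channel: 9, band: beta, source: north, power: 3, freq: 4]: Rejected (source is north). [channel: 8, band: beta, source: north, power: 10, freq: 5]: Rejected (source is north).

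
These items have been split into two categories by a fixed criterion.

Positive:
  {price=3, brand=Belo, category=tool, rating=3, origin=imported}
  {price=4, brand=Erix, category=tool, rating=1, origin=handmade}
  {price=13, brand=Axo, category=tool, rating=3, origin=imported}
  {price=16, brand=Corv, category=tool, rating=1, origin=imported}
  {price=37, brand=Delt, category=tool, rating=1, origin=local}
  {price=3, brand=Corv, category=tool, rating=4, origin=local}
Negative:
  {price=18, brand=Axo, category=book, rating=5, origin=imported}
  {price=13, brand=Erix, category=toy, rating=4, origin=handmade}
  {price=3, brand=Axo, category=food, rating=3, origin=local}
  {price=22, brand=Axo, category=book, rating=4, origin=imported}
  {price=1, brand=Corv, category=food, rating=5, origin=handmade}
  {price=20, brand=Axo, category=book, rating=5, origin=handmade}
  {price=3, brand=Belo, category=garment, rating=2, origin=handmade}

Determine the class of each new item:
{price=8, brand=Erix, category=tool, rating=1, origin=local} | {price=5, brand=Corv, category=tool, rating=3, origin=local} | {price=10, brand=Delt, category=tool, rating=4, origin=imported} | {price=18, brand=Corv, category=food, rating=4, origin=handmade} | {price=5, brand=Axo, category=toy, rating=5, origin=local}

Positive, Positive, Positive, Negative, Negative

Comparing the two groups points to one rule — category is tool.
{price=8, brand=Erix, category=tool, rating=1, origin=local}: category is tool, has this property → Positive. {price=5, brand=Corv, category=tool, rating=3, origin=local}: category is tool, has this property → Positive. {price=10, brand=Delt, category=tool, rating=4, origin=imported}: category is tool, has this property → Positive. {price=18, brand=Corv, category=food, rating=4, origin=handmade}: category is food, does not fit → Negative. {price=5, brand=Axo, category=toy, rating=5, origin=local}: category is toy, does not fit → Negative.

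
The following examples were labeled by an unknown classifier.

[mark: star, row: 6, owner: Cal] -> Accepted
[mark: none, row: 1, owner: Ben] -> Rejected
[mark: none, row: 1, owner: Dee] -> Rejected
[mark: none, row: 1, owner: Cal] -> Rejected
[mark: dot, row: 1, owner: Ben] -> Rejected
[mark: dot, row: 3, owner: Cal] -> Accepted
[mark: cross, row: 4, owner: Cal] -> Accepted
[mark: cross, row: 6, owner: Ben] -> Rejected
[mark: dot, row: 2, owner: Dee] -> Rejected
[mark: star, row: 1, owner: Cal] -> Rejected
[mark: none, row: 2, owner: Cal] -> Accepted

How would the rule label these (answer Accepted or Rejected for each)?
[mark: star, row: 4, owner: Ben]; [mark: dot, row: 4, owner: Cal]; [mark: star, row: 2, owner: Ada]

Rejected, Accepted, Rejected

Rule: owner is Cal AND row ≥ 2. This holds for each 'Accepted' example and fails for each 'Rejected' one.
[mark: star, row: 4, owner: Ben]: owner is Ben, row = 4, lacks this property → Rejected. [mark: dot, row: 4, owner: Cal]: owner is Cal, row = 4, checks out → Accepted. [mark: star, row: 2, owner: Ada]: owner is Ada, row = 2, lacks this property → Rejected.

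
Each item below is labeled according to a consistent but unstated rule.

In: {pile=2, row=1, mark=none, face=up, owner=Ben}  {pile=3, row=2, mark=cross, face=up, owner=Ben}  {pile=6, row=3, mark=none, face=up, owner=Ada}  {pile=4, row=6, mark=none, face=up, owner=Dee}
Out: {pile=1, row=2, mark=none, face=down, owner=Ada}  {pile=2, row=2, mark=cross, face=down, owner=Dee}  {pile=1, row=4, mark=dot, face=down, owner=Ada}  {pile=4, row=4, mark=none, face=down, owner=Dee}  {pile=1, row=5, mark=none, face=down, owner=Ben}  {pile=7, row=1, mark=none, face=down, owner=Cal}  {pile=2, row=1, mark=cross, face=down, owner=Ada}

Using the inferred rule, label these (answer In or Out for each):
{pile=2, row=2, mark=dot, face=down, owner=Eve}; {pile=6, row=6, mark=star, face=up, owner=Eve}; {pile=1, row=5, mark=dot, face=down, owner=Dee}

Out, In, Out

The classifier is using: face is up.
{pile=2, row=2, mark=dot, face=down, owner=Eve} — face is down, hence Out. {pile=6, row=6, mark=star, face=up, owner=Eve} — face is up, hence In. {pile=1, row=5, mark=dot, face=down, owner=Dee} — face is down, hence Out.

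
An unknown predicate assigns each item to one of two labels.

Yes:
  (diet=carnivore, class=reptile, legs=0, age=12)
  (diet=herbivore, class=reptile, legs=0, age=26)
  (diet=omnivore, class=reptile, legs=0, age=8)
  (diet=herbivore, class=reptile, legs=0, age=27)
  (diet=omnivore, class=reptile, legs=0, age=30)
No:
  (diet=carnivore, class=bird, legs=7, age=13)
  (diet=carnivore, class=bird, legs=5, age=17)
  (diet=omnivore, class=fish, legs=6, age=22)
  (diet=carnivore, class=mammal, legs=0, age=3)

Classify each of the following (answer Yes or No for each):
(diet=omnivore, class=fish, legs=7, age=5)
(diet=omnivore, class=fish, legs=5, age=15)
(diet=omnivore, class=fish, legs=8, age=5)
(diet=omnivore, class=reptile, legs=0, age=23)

No, No, No, Yes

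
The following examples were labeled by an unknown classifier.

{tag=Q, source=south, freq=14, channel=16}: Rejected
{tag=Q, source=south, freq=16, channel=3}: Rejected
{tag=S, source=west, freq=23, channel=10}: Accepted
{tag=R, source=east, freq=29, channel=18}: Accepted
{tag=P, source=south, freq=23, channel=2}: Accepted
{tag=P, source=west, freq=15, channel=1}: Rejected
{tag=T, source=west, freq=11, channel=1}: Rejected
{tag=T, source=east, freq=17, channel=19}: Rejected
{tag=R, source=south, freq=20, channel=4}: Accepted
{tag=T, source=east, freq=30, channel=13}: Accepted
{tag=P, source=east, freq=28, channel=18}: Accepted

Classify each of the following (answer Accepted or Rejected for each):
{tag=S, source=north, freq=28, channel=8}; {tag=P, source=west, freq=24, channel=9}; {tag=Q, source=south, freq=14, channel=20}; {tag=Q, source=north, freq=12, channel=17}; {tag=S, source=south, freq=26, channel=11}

Accepted, Accepted, Rejected, Rejected, Accepted

'Accepted' ⟺ freq ≥ 20.
{tag=S, source=north, freq=28, channel=8}: Accepted (freq = 28). {tag=P, source=west, freq=24, channel=9}: Accepted (freq = 24). {tag=Q, source=south, freq=14, channel=20}: Rejected (freq = 14). {tag=Q, source=north, freq=12, channel=17}: Rejected (freq = 12). {tag=S, source=south, freq=26, channel=11}: Accepted (freq = 26).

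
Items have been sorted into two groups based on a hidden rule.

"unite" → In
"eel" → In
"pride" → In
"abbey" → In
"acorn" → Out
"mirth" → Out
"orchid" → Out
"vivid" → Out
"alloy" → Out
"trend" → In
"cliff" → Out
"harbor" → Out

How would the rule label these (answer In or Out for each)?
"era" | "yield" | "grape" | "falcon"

In, In, In, Out

The pattern is that an item is 'In' exactly when: contains 'e'.
"era" → has 'e' → In.
"yield" → has 'e' → In.
"grape" → has 'e' → In.
"falcon" → no 'e' → Out.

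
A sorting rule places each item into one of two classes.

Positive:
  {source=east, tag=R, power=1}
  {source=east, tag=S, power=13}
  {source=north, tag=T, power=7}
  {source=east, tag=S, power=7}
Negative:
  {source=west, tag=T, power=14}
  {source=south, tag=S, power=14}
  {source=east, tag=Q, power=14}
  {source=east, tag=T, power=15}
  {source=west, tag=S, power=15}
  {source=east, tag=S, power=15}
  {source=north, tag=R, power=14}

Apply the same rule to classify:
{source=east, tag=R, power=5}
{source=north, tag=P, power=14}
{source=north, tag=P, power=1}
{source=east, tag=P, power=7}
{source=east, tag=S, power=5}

All 'Positive' examples share one property — power ≤ 13 — and every 'Negative' example lacks it.

Positive, Negative, Positive, Positive, Positive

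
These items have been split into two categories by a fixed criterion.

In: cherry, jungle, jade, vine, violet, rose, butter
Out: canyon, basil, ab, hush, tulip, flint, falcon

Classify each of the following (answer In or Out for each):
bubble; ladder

In, In

Rule: contains 'e'. This holds for each 'In' example and fails for each 'Out' one.
bubble — has 'e', hence In.
ladder — has 'e', hence In.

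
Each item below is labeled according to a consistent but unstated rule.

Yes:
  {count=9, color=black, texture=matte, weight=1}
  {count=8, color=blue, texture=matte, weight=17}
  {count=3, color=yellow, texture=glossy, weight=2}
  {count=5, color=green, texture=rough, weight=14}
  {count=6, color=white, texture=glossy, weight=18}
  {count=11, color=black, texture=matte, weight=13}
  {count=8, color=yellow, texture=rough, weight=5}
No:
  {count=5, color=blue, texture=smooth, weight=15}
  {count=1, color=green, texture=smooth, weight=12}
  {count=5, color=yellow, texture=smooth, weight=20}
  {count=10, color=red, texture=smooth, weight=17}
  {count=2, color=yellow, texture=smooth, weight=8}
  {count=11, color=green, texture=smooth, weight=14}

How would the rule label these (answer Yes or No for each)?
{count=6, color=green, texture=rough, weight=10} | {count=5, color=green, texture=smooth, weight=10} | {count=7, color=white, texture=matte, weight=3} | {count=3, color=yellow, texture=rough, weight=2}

The distinguishing property — texture is not smooth — holds for all the 'Yes' cases and none of the 'No' cases.
{count=6, color=green, texture=rough, weight=10}: Yes (texture is rough).
{count=5, color=green, texture=smooth, weight=10}: No (texture is smooth).
{count=7, color=white, texture=matte, weight=3}: Yes (texture is matte).
{count=3, color=yellow, texture=rough, weight=2}: Yes (texture is rough).

Yes, No, Yes, Yes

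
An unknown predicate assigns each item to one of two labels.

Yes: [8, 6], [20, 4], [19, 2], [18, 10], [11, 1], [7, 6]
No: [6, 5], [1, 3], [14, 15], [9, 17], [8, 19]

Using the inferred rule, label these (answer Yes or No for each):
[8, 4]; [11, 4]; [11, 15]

A rule that fits every label: first > second AND sum ≥ 12 — true of each 'Yes' example, false of each 'No' one.
[8, 4] — 8 > 4, 8+4 = 12, hence Yes.
[11, 4] — 11 > 4, 11+4 = 15, hence Yes.
[11, 15] — 11 < 15, 11+15 = 26, hence No.

Yes, Yes, No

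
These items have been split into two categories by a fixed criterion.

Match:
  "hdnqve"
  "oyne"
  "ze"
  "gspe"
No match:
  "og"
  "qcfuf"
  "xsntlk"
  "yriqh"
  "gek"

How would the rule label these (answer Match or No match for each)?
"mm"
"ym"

No match, No match

One predicate separates the groups cleanly: ends with 'e'.
"mm": ends with 'm', does not satisfy this → No match. "ym": ends with 'm', does not satisfy this → No match.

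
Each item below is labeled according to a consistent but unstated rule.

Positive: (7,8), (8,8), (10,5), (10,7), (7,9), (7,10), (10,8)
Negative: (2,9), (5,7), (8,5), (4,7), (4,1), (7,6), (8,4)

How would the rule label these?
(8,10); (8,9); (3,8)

Positive, Positive, Negative

The common property of the 'Positive' items is: sum ≥ 15. No 'Negative' item has it.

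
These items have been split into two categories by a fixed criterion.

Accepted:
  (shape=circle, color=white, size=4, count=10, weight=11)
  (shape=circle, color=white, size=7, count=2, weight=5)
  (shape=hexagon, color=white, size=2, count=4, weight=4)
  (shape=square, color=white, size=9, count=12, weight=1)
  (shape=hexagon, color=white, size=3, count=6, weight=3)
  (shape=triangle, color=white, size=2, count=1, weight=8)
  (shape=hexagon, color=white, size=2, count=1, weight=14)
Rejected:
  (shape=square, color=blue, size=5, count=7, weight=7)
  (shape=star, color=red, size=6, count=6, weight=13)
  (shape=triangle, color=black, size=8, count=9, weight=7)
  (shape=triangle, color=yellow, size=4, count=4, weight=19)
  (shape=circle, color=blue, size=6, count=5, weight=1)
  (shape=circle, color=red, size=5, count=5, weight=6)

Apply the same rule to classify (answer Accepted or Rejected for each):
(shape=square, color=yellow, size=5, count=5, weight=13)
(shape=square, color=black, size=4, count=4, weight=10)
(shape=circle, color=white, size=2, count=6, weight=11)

Rejected, Rejected, Accepted

Rule: color is white. This holds for each 'Accepted' example and fails for each 'Rejected' one.
(shape=square, color=yellow, size=5, count=5, weight=13) — color is yellow, hence Rejected. (shape=square, color=black, size=4, count=4, weight=10) — color is black, hence Rejected. (shape=circle, color=white, size=2, count=6, weight=11) — color is white, hence Accepted.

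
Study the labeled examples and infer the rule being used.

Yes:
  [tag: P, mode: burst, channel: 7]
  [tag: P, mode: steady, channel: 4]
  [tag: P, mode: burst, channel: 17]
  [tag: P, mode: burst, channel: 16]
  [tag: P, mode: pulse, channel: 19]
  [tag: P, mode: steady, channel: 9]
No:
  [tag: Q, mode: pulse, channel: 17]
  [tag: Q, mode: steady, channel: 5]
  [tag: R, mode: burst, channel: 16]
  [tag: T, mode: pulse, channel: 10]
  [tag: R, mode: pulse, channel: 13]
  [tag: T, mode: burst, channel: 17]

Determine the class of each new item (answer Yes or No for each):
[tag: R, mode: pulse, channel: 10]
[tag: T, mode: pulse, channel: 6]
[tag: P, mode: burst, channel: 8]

No, No, Yes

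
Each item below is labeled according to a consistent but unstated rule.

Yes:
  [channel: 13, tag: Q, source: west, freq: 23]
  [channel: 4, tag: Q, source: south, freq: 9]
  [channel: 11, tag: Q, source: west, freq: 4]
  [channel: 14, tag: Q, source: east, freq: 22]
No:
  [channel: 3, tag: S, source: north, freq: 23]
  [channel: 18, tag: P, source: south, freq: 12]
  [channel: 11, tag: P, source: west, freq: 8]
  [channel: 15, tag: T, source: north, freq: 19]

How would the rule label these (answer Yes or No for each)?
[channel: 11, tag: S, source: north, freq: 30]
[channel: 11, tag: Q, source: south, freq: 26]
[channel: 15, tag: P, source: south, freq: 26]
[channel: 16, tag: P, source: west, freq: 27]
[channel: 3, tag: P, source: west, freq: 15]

'Yes' ⟺ tag is Q.

No, Yes, No, No, No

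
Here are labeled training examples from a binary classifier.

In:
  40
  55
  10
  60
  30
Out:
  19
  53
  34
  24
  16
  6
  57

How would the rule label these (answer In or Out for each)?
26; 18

The classifier is using: multiple of 5.
26: 26 = 5·5 + 1, does not pass → Out.
18: 18 = 5·3 + 3, does not pass → Out.

Out, Out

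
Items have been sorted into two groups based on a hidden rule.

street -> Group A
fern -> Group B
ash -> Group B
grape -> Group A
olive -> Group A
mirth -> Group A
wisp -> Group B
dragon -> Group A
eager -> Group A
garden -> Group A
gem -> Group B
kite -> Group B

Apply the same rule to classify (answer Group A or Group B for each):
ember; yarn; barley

A rule that fits every label: length ≥ 5 — true of each 'Group A' example, false of each 'Group B' one.

Group A, Group B, Group A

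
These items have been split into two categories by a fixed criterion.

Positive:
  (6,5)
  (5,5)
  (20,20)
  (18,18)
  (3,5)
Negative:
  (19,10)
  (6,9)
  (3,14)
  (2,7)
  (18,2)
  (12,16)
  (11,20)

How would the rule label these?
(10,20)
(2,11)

Negative, Negative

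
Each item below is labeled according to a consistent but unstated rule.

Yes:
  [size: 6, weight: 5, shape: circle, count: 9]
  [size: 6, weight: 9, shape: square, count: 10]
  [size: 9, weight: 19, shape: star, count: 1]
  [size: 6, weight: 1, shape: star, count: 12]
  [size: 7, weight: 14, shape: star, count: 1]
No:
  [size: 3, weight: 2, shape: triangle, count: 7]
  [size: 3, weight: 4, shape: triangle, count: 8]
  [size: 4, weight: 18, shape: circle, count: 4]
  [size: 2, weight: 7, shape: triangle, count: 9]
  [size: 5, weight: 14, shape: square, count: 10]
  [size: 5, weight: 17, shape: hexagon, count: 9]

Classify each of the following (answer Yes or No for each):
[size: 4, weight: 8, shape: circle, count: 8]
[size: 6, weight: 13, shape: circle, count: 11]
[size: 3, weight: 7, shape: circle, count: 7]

The classifier is using: size ≥ 6.
[size: 4, weight: 8, shape: circle, count: 8] → size = 4 → No. [size: 6, weight: 13, shape: circle, count: 11] → size = 6 → Yes. [size: 3, weight: 7, shape: circle, count: 7] → size = 3 → No.

No, Yes, No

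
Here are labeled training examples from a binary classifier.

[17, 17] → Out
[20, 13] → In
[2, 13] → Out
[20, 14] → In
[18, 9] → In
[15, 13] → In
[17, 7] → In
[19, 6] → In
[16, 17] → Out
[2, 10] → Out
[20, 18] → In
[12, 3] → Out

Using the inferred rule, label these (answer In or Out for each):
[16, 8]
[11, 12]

All 'In' examples share one property — first > second AND sum ≥ 24 — and every 'Out' example lacks it.
[16, 8] — 16 > 8, 16+8 = 24, hence In. [11, 12] — 11 < 12, 11+12 = 23, hence Out.

In, Out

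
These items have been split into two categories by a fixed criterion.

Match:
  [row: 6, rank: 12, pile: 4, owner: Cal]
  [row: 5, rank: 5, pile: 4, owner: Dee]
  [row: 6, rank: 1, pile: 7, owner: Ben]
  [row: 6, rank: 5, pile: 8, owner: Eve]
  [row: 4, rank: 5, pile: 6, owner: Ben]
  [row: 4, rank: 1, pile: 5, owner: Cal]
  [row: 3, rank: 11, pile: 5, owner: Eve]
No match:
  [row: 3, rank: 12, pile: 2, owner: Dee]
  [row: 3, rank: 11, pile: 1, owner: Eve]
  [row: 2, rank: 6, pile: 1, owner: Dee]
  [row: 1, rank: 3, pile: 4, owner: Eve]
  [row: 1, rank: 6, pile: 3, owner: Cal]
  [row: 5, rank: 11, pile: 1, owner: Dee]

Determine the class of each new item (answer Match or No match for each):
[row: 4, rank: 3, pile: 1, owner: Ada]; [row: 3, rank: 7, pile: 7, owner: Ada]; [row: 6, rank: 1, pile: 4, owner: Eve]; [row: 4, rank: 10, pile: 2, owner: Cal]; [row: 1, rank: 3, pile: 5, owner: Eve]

Every 'Match' example satisfies: row ≥ 2 AND pile ≥ 3. None of the 'No match' examples do.
[row: 4, rank: 3, pile: 1, owner: Ada]: row = 4, pile = 1, does not satisfy this → No match.
[row: 3, rank: 7, pile: 7, owner: Ada]: row = 3, pile = 7, qualifies → Match.
[row: 6, rank: 1, pile: 4, owner: Eve]: row = 6, pile = 4, qualifies → Match.
[row: 4, rank: 10, pile: 2, owner: Cal]: row = 4, pile = 2, does not satisfy this → No match.
[row: 1, rank: 3, pile: 5, owner: Eve]: row = 1, pile = 5, does not satisfy this → No match.

No match, Match, Match, No match, No match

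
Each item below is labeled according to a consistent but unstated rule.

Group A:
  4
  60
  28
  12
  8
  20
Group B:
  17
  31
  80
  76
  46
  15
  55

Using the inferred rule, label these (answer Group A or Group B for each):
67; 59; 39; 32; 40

The pattern is that an item is 'Group A' exactly when: multiple of 4 AND at most 60.
67: 67 = 4·16 + 3, 67 > 60 — lacks this property, so Group B.
59: 59 = 4·14 + 3, 59 ≤ 60 — lacks this property, so Group B.
39: 39 = 4·9 + 3, 39 ≤ 60 — lacks this property, so Group B.
32: 32 = 4·8, 32 ≤ 60 — matches, so Group A.
40: 40 = 4·10, 40 ≤ 60 — matches, so Group A.

Group B, Group B, Group B, Group A, Group A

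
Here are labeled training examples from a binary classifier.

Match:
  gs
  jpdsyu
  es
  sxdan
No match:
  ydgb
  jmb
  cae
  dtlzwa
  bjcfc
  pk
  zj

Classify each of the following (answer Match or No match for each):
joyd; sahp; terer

No match, Match, No match

The rule appears to be: contains 's'.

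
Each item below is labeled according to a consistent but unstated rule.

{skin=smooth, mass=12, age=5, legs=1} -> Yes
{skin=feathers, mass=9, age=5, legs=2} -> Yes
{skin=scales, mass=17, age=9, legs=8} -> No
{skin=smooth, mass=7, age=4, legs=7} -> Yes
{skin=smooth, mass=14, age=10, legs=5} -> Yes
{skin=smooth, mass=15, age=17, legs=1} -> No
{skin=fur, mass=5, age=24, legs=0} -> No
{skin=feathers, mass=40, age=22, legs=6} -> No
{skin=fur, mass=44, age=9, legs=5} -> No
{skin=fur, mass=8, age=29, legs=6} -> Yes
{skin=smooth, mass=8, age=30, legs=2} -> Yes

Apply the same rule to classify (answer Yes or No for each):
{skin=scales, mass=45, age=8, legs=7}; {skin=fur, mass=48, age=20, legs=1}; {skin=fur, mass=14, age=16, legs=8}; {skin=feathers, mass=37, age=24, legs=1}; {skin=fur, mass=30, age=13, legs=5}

No, No, Yes, No, No

The simplest hypothesis consistent with all the labels is: legs ≥ 1 AND mass ≤ 14.
{skin=scales, mass=45, age=8, legs=7} — legs = 7, mass = 45, hence No. {skin=fur, mass=48, age=20, legs=1} — legs = 1, mass = 48, hence No. {skin=fur, mass=14, age=16, legs=8} — legs = 8, mass = 14, hence Yes. {skin=feathers, mass=37, age=24, legs=1} — legs = 1, mass = 37, hence No. {skin=fur, mass=30, age=13, legs=5} — legs = 5, mass = 30, hence No.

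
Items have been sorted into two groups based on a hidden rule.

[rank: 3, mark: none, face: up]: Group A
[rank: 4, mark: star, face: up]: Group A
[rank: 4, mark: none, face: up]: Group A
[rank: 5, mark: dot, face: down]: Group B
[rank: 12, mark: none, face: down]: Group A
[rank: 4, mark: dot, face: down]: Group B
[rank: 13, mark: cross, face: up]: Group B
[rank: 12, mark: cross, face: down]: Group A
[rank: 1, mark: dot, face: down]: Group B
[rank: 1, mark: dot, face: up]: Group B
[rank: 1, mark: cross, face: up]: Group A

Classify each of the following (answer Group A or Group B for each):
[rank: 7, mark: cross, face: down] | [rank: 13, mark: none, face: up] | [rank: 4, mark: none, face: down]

The distinguishing property — mark is not dot AND rank ≤ 12 — holds for all the 'Group A' cases and none of the 'Group B' cases.
[rank: 7, mark: cross, face: down]: Group A (mark is cross, rank = 7). [rank: 13, mark: none, face: up]: Group B (mark is none, rank = 13). [rank: 4, mark: none, face: down]: Group A (mark is none, rank = 4).

Group A, Group B, Group A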